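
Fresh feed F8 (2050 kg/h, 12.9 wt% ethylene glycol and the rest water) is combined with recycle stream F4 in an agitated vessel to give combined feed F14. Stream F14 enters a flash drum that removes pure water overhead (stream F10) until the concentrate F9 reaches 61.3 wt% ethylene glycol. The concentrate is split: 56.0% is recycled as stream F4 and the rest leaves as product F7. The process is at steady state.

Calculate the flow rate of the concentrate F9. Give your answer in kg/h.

Overall ethylene glycol balance (none leaves overhead): ethylene glycol in fresh feed = ethylene glycol in product, i.e. 2050×0.129 = (1−0.560)·F9·0.613.
F9 = 264.45/(0.613×0.440) = 980.46 kg/h.

980.5 kg/h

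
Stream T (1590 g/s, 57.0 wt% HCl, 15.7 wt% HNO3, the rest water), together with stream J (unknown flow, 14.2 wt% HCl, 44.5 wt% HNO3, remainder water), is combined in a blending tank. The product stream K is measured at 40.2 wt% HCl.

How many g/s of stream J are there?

1027 g/s

Let J be the unknown flow. Total out = 1590 + J.
HCl balance: 906.3 + 0.142·J = 0.402·(1590 + J)
(0.142 − 0.402)·J = 0.402×1590 − 906.3 = -267.12
J = -267.12 / -0.260 = 1027.4 g/s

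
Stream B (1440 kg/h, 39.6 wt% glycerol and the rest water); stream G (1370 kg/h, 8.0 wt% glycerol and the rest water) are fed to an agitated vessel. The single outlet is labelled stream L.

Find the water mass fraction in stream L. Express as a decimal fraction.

Total flow out = 1440 + 1370 = 2810 kg/h.
water in = 1440×0.604 + 1370×0.920 = 2130.2 kg/h.
water mass fraction in L = 2130.2/2810 = 0.758.

0.758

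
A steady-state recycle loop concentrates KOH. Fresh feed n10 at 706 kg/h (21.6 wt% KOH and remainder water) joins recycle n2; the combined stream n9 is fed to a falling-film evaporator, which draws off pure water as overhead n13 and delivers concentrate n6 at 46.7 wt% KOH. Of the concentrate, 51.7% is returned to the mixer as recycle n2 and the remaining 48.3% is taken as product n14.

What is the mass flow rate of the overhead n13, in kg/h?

Overall KOH balance (none leaves overhead): KOH in fresh feed = KOH in product, i.e. 706×0.216 = (1−0.517)·n6·0.467.
n6 = 152.5/(0.467×0.483) = 676.07 kg/h.
Recycle n2 = 0.517×676.07 = 349.53 kg/h.
Combined feed n9 = 706 + 349.53 = 1055.5 kg/h.
Overhead n13 = n9 − n6 = 1055.5 − 676.07 = 379.46 kg/h.

379.5 kg/h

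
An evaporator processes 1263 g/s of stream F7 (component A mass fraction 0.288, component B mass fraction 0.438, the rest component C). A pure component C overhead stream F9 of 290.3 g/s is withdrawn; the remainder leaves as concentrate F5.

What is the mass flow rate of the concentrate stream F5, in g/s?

Concentrate = 1263 − 290.3 = 972.7 g/s.

972.7 g/s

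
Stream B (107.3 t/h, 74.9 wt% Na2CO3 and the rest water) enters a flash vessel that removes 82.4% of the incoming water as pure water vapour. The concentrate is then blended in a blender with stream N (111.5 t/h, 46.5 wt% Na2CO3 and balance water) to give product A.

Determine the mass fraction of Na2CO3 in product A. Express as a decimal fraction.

0.672

Vapour removed = 0.824×0.251×107.3 = 22.192 t/h; concentrate = 85.108 t/h.
Na2CO3 reaching the mixer = 80.368 (from concentrate) + 111.5×0.465 = 132.22 t/h.
Product flow = 85.108 + 111.5 = 196.61 t/h; Na2CO3 fraction = 0.672.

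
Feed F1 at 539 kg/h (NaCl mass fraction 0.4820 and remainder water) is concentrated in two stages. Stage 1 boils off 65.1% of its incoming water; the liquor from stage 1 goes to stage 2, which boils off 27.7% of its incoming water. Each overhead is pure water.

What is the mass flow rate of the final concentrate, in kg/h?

water in feed = 539×0.518 = 279.2 kg/h.
After stage 1: water left = (1−0.651)×279.2 = 97.441; stream total = 357.24 kg/h.
After stage 2: water left = (1−0.277)×97.441 = 70.45; final concentrate = 330.25 kg/h.

330.2 kg/h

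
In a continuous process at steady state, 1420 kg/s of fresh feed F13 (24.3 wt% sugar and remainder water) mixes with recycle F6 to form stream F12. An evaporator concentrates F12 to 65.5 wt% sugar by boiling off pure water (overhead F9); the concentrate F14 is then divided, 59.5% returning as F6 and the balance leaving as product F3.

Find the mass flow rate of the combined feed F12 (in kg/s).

2194 kg/s

Overall sugar balance (none leaves overhead): sugar in fresh feed = sugar in product, i.e. 1420×0.243 = (1−0.595)·F14·0.655.
F14 = 345.06/(0.655×0.405) = 1300.8 kg/s.
Recycle F6 = 0.595×1300.8 = 773.95 kg/s.
Combined feed F12 = 1420 + 773.95 = 2194 kg/s.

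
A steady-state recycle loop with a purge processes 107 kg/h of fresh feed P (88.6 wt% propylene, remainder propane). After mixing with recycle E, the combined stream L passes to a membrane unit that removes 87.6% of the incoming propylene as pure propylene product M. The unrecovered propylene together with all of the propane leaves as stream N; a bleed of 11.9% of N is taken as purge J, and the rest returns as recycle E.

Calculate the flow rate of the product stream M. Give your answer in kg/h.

93.23 kg/h

propylene in L: m_A = 107×0.886 + (1−0.119)·(1−0.876)·m_A, so m_A = 94.802/0.8908 = 106.43 kg/h.
Product M = 0.876×106.43 = 93.232 kg/h.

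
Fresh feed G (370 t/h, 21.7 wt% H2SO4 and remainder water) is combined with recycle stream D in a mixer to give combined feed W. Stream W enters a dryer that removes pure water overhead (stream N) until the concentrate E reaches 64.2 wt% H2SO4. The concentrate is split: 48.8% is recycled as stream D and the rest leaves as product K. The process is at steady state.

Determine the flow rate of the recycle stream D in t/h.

Overall H2SO4 balance (none leaves overhead): H2SO4 in fresh feed = H2SO4 in product, i.e. 370×0.217 = (1−0.488)·E·0.642.
E = 80.29/(0.642×0.512) = 244.26 t/h.
Recycle D = 0.488×244.26 = 119.2 t/h.

119.2 t/h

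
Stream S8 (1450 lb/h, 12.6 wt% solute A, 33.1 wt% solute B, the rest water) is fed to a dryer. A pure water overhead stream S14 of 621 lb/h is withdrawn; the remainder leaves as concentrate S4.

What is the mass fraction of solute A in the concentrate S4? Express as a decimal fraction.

solute A is not removed: 1450×0.126 = 182.7 lb/h of solute A enters S4.
Concentrate = 1450 − 621 = 829 lb/h.
Mass fraction = 182.7/829 = 0.2204.

0.2204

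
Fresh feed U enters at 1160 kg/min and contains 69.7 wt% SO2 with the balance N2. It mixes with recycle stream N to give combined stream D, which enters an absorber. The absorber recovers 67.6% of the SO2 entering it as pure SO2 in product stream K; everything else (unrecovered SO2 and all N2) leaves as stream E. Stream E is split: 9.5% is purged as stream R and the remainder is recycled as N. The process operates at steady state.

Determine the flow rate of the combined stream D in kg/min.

N2 enters only via U and leaves only via the purge: 1160×0.303 = 0.095×(N2 in E), and the absorber passes all N2, so N2 in D = N2 in E = 3699.8 kg/min.
SO2 in D: m_A = 1160×0.697 + (1−0.095)·(1−0.676)·m_A, so m_A = 808.52/0.7068 = 1143.9 kg/min.
D = 1143.9 + 3699.8 = 4843.7 kg/min.

4844 kg/min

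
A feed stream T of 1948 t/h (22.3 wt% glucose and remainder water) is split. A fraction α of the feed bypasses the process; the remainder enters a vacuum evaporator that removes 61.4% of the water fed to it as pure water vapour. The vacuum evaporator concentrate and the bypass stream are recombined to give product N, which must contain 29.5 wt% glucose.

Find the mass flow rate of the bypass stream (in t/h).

951.4 t/h

All 1948×0.223 = 434.4 t/h of glucose reaches N, so N = 434.4/0.295 = 1472.6 t/h and vapour = 475.44 t/h.
The evaporator receives (1−α)·1948 of feed at 0.777 water and removes 0.614 of that water:
0.614×0.777×(1−α)×1948 = 475.44
(1−α) = 475.44/929.35 = 0.5116;  α = 0.4884.
Bypass flow = 0.4884×1948 = 951.42 t/h.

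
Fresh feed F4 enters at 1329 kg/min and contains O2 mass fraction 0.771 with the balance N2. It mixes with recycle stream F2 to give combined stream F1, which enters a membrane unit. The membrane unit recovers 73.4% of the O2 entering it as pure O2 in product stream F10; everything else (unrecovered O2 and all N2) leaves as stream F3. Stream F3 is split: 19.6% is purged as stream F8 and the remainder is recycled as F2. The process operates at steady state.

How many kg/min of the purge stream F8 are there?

372.3 kg/min

N2 enters only via F4 and leaves only via the purge: 1329×0.229 = 0.196×(N2 in F3), and the membrane unit passes all N2, so N2 in F1 = N2 in F3 = 1552.8 kg/min.
O2 in F1: m_A = 1329×0.771 + (1−0.196)·(1−0.734)·m_A, so m_A = 1024.7/0.7861 = 1303.4 kg/min.
F3 = (1−0.734)×1303.4 + 1552.8 = 1899.5 kg/min.
Purge F8 = 0.196×1899.5 = 372.3 kg/min.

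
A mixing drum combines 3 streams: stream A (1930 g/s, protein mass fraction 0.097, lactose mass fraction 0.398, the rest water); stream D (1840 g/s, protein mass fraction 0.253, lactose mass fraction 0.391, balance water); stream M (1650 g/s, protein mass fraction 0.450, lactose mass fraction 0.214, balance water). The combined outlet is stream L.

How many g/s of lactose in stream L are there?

1841 g/s

lactose out = lactose in = 1930×0.398 + 1840×0.391 + 1650×0.214 = 1840.7 g/s.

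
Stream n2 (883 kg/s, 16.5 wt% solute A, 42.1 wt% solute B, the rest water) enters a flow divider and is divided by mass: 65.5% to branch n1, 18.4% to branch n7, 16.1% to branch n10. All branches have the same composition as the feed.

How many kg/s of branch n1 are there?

Branch n1 flow = 0.655×883 = 578.37 kg/s.

578.4 kg/s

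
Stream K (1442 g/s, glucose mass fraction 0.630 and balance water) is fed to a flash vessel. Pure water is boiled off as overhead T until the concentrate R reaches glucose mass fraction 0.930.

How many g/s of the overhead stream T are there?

glucose is conserved: 1442×0.630 = 908.46 g/s all reports to the concentrate.
Concentrate = 908.46/(target fraction) = 976.84 g/s.
Overhead = 1442 − 976.84 = 465.16 g/s.

465.2 g/s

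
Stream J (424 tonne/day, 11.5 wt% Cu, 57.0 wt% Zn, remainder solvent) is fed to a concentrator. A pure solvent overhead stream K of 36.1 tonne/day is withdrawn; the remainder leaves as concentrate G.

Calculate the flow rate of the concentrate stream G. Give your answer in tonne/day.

Concentrate = 424 − 36.1 = 387.9 tonne/day.

387.9 tonne/day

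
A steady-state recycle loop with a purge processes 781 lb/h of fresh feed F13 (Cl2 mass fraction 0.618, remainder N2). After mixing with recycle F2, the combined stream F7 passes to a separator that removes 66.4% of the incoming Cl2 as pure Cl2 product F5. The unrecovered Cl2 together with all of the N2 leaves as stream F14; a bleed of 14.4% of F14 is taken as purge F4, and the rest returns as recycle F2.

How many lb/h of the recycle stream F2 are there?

1968 lb/h

N2 enters only via F13 and leaves only via the purge: 781×0.382 = 0.144×(N2 in F14), and the separator passes all N2, so N2 in F7 = N2 in F14 = 2071.8 lb/h.
Cl2 in F7: m_A = 781×0.618 + (1−0.144)·(1−0.664)·m_A, so m_A = 482.66/0.7124 = 677.53 lb/h.
F14 = (1−0.664)×677.53 + 2071.8 = 2299.5 lb/h.
Recycle F2 = (1−0.144)×2299.5 = 1968.3 lb/h.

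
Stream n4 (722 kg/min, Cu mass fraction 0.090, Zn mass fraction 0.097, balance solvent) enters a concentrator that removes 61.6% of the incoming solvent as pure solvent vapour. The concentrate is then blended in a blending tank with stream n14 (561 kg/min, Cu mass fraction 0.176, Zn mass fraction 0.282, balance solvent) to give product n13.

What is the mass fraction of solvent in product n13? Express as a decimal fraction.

0.575

Vapour removed = 0.616×0.813×722 = 361.58 kg/min; concentrate = 360.42 kg/min.
solvent reaching the mixer = 225.4 (from concentrate) + 561×0.542 = 529.46 kg/min.
Product flow = 360.42 + 561 = 921.42 kg/min; solvent fraction = 0.575.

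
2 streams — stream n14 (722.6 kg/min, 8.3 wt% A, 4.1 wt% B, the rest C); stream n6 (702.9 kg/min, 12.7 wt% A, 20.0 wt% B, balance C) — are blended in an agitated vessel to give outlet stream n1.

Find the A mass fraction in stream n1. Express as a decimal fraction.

0.105

Total flow out = 722.6 + 702.9 = 1425.5 kg/min.
A in = 722.6×0.083 + 702.9×0.127 = 149.24 kg/min.
A mass fraction in n1 = 149.24/1425.5 = 0.105.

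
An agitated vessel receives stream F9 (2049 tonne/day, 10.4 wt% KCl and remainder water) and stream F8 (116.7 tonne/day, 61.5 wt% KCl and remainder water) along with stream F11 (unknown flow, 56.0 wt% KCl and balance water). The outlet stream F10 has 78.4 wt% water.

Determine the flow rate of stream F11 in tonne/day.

531.8 tonne/day

Let F11 be the unknown flow. Total out = 2165.7 + F11.
water balance: 1880.8 + 0.440·F11 = 0.784·(2165.7 + F11)
(0.440 − 0.784)·F11 = 0.784×2165.7 − 1880.8 = -182.92
F11 = -182.92 / -0.344 = 531.76 tonne/day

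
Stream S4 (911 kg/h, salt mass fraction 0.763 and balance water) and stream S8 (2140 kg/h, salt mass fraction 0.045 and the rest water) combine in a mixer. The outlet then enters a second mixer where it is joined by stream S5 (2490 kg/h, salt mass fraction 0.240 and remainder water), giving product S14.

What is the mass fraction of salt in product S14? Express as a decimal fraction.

0.251

Overall, product flow = 5541 kg/h.
salt in = 911×0.763 + 2140×0.045 + 2490×0.240 = 1389 kg/h.
salt fraction in S14 = 0.251.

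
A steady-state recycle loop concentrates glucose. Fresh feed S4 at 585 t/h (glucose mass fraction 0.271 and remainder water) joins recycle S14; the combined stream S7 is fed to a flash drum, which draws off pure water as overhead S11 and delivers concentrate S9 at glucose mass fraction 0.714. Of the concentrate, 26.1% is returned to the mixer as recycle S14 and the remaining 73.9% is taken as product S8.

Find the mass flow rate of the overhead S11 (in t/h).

363 t/h

Overall glucose balance (none leaves overhead): glucose in fresh feed = glucose in product, i.e. 585×0.271 = (1−0.261)·S9·0.714.
S9 = 158.54/(0.714×0.739) = 300.46 t/h.
Recycle S14 = 0.261×300.46 = 78.419 t/h.
Combined feed S7 = 585 + 78.419 = 663.42 t/h.
Overhead S11 = S7 − S9 = 663.42 − 300.46 = 362.96 t/h.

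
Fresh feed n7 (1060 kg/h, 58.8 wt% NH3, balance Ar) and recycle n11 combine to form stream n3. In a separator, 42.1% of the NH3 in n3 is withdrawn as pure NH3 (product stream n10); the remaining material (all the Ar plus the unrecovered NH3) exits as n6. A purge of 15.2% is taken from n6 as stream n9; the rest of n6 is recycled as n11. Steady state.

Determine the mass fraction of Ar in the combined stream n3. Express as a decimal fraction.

Ar enters only via n7 and leaves only via the purge: 1060×0.412 = 0.152×(Ar in n6), and the separator passes all Ar, so Ar in n3 = Ar in n6 = 2873.2 kg/h.
NH3 in n3: m_A = 1060×0.588 + (1−0.152)·(1−0.421)·m_A, so m_A = 623.28/0.5090 = 1224.5 kg/h.
n3 = 1224.5 + 2873.2 = 4097.7 kg/h.
Ar fraction in n3 = 2873.2/4097.7 = 0.701.

0.701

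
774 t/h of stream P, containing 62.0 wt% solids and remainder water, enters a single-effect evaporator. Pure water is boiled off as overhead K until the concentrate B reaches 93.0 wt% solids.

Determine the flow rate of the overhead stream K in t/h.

solids is conserved: 774×0.620 = 479.88 t/h all reports to the concentrate.
Concentrate = 479.88/(target fraction) = 516 t/h.
Overhead = 774 − 516 = 258 t/h.

258 t/h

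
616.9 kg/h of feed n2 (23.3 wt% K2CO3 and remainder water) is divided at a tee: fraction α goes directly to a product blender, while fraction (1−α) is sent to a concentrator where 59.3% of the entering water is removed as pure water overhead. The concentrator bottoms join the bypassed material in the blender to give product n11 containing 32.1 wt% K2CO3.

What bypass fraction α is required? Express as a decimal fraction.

0.397

All 616.9×0.233 = 143.74 kg/h of K2CO3 reaches n11, so n11 = 143.74/0.321 = 447.78 kg/h and vapour = 169.12 kg/h.
The evaporator receives (1−α)·616.9 of feed at 0.767 water and removes 0.593 of that water:
0.593×0.767×(1−α)×616.9 = 169.12
(1−α) = 169.12/280.59 = 0.6027;  α = 0.3973.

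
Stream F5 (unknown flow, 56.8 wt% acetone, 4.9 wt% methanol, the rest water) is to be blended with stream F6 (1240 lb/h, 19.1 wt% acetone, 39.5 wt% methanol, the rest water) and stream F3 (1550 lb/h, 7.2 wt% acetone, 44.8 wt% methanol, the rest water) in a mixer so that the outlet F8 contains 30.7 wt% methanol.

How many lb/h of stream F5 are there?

Let F5 be the unknown flow. Total out = 2790 + F5.
methanol balance: 1184.2 + 0.049·F5 = 0.307·(2790 + F5)
(0.049 − 0.307)·F5 = 0.307×2790 − 1184.2 = -327.67
F5 = -327.67 / -0.258 = 1270 lb/h

1270 lb/h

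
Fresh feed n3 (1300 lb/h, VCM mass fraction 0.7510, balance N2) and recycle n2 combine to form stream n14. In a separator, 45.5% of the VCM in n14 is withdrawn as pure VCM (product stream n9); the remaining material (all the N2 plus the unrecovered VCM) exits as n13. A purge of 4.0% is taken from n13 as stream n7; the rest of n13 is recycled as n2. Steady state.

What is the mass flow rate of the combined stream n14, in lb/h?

N2 enters only via n3 and leaves only via the purge: 1300×0.249 = 0.040×(N2 in n13), and the separator passes all N2, so N2 in n14 = N2 in n13 = 8092.5 lb/h.
VCM in n14: m_A = 1300×0.751 + (1−0.040)·(1−0.455)·m_A, so m_A = 976.3/0.4768 = 2047.6 lb/h.
n14 = 2047.6 + 8092.5 = 10140 lb/h.

10140 lb/h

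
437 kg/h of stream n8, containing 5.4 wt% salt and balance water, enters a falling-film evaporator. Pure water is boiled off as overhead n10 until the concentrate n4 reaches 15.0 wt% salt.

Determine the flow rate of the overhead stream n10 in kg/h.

279.7 kg/h

salt is conserved: 437×0.054 = 23.598 kg/h all reports to the concentrate.
Concentrate = 23.598/(target fraction) = 157.32 kg/h.
Overhead = 437 − 157.32 = 279.68 kg/h.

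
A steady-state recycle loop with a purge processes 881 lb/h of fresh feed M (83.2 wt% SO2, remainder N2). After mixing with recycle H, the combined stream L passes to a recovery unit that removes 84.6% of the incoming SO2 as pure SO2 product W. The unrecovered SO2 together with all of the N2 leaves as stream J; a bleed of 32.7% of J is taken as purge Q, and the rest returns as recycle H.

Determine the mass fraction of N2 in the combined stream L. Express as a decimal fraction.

N2 enters only via M and leaves only via the purge: 881×0.168 = 0.327×(N2 in J), and the recovery unit passes all N2, so N2 in L = N2 in J = 452.62 lb/h.
SO2 in L: m_A = 881×0.832 + (1−0.327)·(1−0.846)·m_A, so m_A = 732.99/0.8964 = 817.74 lb/h.
L = 817.74 + 452.62 = 1270.4 lb/h.
N2 fraction in L = 452.62/1270.4 = 0.356.

0.356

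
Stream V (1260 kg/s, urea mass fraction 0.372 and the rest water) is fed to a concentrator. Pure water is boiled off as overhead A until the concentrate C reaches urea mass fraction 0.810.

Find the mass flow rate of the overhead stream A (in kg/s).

urea is conserved: 1260×0.372 = 468.72 kg/s all reports to the concentrate.
Concentrate = 468.72/(target fraction) = 578.67 kg/s.
Overhead = 1260 − 578.67 = 681.33 kg/s.

681.3 kg/s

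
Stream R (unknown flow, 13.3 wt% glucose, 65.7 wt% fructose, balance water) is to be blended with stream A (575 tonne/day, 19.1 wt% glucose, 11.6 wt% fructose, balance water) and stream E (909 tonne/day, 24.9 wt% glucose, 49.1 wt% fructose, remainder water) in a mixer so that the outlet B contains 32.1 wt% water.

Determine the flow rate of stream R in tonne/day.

Let R be the unknown flow. Total out = 1484 + R.
water balance: 634.81 + 0.210·R = 0.321·(1484 + R)
(0.210 − 0.321)·R = 0.321×1484 − 634.81 = -158.45
R = -158.45 / -0.111 = 1427.5 tonne/day

1427 tonne/day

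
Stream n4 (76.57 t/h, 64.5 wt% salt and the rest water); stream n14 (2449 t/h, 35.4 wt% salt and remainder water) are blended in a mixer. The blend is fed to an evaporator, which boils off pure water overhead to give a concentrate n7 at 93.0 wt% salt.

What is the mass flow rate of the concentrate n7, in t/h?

salt entering = 76.57×0.645 + 2449×0.354 = 916.33 t/h.
All salt reports to n7, so n7 = 916.33/0.930 = 985.3 t/h.

985.3 t/h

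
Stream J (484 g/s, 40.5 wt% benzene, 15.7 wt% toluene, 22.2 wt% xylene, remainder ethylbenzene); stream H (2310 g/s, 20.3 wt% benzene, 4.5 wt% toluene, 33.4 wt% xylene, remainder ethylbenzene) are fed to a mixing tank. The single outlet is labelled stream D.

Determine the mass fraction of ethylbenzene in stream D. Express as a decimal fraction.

Total flow out = 484 + 2310 = 2794 g/s.
ethylbenzene in = 484×0.216 + 2310×0.418 = 1070.1 g/s.
ethylbenzene mass fraction in D = 1070.1/2794 = 0.383.

0.383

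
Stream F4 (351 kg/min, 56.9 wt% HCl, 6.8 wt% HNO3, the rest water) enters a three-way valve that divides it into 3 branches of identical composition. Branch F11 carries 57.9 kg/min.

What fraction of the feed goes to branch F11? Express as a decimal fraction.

Fraction to F11 = 57.9/351 = 0.1650.

0.165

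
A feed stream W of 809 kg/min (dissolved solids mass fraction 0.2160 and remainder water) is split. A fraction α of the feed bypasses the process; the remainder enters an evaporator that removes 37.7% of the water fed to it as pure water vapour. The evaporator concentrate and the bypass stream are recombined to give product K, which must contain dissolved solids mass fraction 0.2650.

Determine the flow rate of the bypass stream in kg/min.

302.9 kg/min

All 809×0.216 = 174.74 kg/min of dissolved solids reaches K, so K = 174.74/0.265 = 659.41 kg/min and vapour = 149.59 kg/min.
The evaporator receives (1−α)·809 of feed at 0.784 water and removes 0.377 of that water:
0.377×0.784×(1−α)×809 = 149.59
(1−α) = 149.59/239.11 = 0.6256;  α = 0.3744.
Bypass flow = 0.3744×809 = 302.89 kg/min.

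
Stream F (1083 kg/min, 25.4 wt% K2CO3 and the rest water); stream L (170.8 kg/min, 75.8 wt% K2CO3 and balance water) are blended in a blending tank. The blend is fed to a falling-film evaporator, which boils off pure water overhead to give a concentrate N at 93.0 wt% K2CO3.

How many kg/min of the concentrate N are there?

K2CO3 entering = 1083×0.254 + 170.8×0.758 = 404.55 kg/min.
All K2CO3 reports to N, so N = 404.55/0.930 = 435 kg/min.

435 kg/min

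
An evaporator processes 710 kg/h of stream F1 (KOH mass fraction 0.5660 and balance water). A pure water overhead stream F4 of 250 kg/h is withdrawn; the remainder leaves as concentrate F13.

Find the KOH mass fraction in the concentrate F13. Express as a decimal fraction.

0.8736

KOH is not removed: 710×0.566 = 401.86 kg/h of KOH enters F13.
Concentrate = 710 − 250 = 460 kg/h.
Mass fraction = 401.86/460 = 0.8736.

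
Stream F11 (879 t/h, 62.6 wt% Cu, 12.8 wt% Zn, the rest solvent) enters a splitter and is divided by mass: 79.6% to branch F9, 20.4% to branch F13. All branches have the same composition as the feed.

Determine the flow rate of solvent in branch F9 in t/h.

172.1 t/h

Branch F9 total = 0.796×879 = 699.68 t/h.
solvent in F9 = 0.246×699.68 = 172.12 t/h.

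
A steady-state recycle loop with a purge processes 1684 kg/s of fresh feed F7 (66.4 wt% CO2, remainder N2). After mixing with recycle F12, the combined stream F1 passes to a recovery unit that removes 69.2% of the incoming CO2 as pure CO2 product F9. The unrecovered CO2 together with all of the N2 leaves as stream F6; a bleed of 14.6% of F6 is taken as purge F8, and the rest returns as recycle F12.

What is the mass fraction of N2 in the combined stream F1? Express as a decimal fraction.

0.719

N2 enters only via F7 and leaves only via the purge: 1684×0.336 = 0.146×(N2 in F6), and the recovery unit passes all N2, so N2 in F1 = N2 in F6 = 3875.5 kg/s.
CO2 in F1: m_A = 1684×0.664 + (1−0.146)·(1−0.692)·m_A, so m_A = 1118.2/0.7370 = 1517.3 kg/s.
F1 = 1517.3 + 3875.5 = 5392.8 kg/s.
N2 fraction in F1 = 3875.5/5392.8 = 0.719.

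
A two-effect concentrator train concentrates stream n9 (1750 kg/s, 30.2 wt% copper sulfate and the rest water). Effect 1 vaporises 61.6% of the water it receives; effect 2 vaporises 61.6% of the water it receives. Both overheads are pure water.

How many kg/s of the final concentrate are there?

water in feed = 1750×0.698 = 1221.5 kg/s.
After stage 1: water left = (1−0.616)×1221.5 = 469.06; stream total = 997.56 kg/s.
After stage 2: water left = (1−0.616)×469.06 = 180.12; final concentrate = 708.62 kg/s.

708.6 kg/s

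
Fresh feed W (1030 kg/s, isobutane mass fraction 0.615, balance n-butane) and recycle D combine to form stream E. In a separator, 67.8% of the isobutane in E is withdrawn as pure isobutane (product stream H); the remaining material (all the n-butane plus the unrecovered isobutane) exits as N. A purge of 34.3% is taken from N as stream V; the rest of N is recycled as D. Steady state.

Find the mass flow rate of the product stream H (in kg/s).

isobutane in E: m_A = 1030×0.615 + (1−0.343)·(1−0.678)·m_A, so m_A = 633.45/0.7884 = 803.42 kg/s.
Product H = 0.678×803.42 = 544.72 kg/s.

544.7 kg/s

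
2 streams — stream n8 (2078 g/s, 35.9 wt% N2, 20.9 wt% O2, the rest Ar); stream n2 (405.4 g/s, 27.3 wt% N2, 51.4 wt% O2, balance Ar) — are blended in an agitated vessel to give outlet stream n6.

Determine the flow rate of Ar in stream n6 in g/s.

Ar out = Ar in = 2078×0.432 + 405.4×0.213 = 984.05 g/s.

984 g/s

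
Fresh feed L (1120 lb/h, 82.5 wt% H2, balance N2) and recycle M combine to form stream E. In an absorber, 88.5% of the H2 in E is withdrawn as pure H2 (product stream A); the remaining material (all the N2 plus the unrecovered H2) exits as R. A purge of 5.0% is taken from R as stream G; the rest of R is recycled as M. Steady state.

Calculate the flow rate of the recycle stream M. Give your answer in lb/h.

N2 enters only via L and leaves only via the purge: 1120×0.175 = 0.050×(N2 in R), and the absorber passes all N2, so N2 in E = N2 in R = 3920 lb/h.
H2 in E: m_A = 1120×0.825 + (1−0.050)·(1−0.885)·m_A, so m_A = 924/0.8908 = 1037.3 lb/h.
R = (1−0.885)×1037.3 + 3920 = 4039.3 lb/h.
Recycle M = (1−0.050)×4039.3 = 3837.3 lb/h.

3837 lb/h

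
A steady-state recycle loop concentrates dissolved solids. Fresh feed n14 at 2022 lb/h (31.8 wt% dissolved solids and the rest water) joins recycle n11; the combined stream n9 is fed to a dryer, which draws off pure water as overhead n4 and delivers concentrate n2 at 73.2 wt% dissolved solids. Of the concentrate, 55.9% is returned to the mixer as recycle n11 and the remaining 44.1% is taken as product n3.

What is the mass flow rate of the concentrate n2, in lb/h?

1992 lb/h

Overall dissolved solids balance (none leaves overhead): dissolved solids in fresh feed = dissolved solids in product, i.e. 2022×0.318 = (1−0.559)·n2·0.732.
n2 = 643/(0.732×0.441) = 1991.9 lb/h.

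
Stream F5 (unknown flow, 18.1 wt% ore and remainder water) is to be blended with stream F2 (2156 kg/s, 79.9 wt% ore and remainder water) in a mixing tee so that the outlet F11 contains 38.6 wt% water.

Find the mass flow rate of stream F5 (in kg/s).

921.2 kg/s

Let F5 be the unknown flow. Total out = 2156 + F5.
water balance: 433.36 + 0.819·F5 = 0.386·(2156 + F5)
(0.819 − 0.386)·F5 = 0.386×2156 − 433.36 = 398.86
F5 = 398.86 / 0.433 = 921.15 kg/s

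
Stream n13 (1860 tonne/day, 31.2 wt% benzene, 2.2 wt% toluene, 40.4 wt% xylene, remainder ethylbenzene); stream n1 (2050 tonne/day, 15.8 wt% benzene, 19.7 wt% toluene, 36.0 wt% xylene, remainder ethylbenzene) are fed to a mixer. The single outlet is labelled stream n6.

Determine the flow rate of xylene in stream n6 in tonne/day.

xylene out = xylene in = 1860×0.404 + 2050×0.360 = 1489.4 tonne/day.

1489 tonne/day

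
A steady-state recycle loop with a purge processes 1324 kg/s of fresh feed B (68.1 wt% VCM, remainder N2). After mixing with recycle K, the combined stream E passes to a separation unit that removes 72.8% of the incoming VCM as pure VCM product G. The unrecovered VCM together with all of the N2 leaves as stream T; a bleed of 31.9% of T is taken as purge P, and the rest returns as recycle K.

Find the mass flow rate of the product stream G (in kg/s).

805.6 kg/s

VCM in E: m_A = 1324×0.681 + (1−0.319)·(1−0.728)·m_A, so m_A = 901.64/0.8148 = 1106.6 kg/s.
Product G = 0.728×1106.6 = 805.62 kg/s.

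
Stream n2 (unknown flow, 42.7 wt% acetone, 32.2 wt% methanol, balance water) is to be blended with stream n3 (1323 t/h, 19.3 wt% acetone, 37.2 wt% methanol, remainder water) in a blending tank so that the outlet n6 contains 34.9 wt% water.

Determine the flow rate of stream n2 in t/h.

1161 t/h

Let n2 be the unknown flow. Total out = 1323 + n2.
water balance: 575.5 + 0.251·n2 = 0.349·(1323 + n2)
(0.251 − 0.349)·n2 = 0.349×1323 − 575.5 = -113.78
n2 = -113.78 / -0.098 = 1161 t/h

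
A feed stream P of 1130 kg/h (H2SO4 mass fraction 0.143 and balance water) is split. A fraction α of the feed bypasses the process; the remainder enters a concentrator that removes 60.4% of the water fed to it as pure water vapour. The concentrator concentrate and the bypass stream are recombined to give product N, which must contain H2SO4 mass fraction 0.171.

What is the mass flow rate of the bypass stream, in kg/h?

All 1130×0.143 = 161.59 kg/h of H2SO4 reaches N, so N = 161.59/0.171 = 944.97 kg/h and vapour = 185.03 kg/h.
The evaporator receives (1−α)·1130 of feed at 0.857 water and removes 0.604 of that water:
0.604×0.857×(1−α)×1130 = 185.03
(1−α) = 185.03/584.92 = 0.3163;  α = 0.6837.
Bypass flow = 0.6837×1130 = 772.54 kg/h.

772.5 kg/h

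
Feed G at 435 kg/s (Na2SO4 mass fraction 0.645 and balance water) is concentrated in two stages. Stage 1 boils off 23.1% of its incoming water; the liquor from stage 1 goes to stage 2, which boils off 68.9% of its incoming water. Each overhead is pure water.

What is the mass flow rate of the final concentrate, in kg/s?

317.5 kg/s

water in feed = 435×0.355 = 154.42 kg/s.
After stage 1: water left = (1−0.231)×154.42 = 118.75; stream total = 399.33 kg/s.
After stage 2: water left = (1−0.689)×118.75 = 36.932; final concentrate = 317.51 kg/s.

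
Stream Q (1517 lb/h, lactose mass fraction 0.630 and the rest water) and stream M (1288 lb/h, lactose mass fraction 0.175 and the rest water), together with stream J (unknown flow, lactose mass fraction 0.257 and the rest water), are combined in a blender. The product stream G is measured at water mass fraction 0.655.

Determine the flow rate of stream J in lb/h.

2425 lb/h

Let J be the unknown flow. Total out = 2805 + J.
water balance: 1623.9 + 0.743·J = 0.655·(2805 + J)
(0.743 − 0.655)·J = 0.655×2805 − 1623.9 = 213.39
J = 213.39 / 0.088 = 2424.8 lb/h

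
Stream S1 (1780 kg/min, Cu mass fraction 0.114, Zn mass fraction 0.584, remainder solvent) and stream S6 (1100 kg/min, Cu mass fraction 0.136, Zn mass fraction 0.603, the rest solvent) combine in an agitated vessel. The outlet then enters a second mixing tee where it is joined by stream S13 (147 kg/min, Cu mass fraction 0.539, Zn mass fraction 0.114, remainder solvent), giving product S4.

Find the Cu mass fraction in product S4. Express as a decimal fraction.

Overall, product flow = 3027 kg/min.
Cu in = 1780×0.114 + 1100×0.136 + 147×0.539 = 431.75 kg/min.
Cu fraction in S4 = 0.143.

0.143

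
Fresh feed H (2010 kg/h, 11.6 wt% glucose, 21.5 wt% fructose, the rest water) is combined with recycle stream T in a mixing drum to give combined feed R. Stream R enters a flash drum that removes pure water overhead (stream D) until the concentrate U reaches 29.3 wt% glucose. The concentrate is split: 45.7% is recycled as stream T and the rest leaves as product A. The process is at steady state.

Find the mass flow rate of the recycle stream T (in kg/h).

669.7 kg/h

Overall glucose balance (none leaves overhead): glucose in fresh feed = glucose in product, i.e. 2010×0.116 = (1−0.457)·U·0.293.
U = 233.16/(0.293×0.543) = 1465.5 kg/h.
Recycle T = 0.457×1465.5 = 669.73 kg/h.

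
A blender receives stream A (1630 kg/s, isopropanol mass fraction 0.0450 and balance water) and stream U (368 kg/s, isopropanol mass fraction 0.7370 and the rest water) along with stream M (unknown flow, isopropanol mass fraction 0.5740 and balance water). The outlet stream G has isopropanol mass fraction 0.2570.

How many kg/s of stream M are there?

532.9 kg/s

Let M be the unknown flow. Total out = 1998 + M.
isopropanol balance: 344.57 + 0.574·M = 0.257·(1998 + M)
(0.574 − 0.257)·M = 0.257×1998 − 344.57 = 168.92
M = 168.92 / 0.317 = 532.87 kg/s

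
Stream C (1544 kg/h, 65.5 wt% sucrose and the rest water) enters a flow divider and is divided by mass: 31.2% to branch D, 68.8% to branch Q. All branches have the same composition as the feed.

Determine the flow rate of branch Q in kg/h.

Branch Q flow = 0.688×1544 = 1062.3 kg/h.

1062 kg/h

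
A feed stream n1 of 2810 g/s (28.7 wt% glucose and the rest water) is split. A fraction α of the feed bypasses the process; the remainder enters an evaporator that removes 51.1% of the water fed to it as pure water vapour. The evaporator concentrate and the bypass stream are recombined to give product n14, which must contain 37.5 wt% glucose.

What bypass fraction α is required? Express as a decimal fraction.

All 2810×0.287 = 806.47 g/s of glucose reaches n14, so n14 = 806.47/0.375 = 2150.6 g/s and vapour = 659.41 g/s.
The evaporator receives (1−α)·2810 of feed at 0.713 water and removes 0.511 of that water:
0.511×0.713×(1−α)×2810 = 659.41
(1−α) = 659.41/1023.8 = 0.6441;  α = 0.3559.

0.356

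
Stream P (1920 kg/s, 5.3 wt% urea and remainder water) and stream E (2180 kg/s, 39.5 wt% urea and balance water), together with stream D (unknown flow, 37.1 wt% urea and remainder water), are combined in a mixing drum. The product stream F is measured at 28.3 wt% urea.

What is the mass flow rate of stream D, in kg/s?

2244 kg/s

Let D be the unknown flow. Total out = 4100 + D.
urea balance: 962.86 + 0.371·D = 0.283·(4100 + D)
(0.371 − 0.283)·D = 0.283×4100 − 962.86 = 197.44
D = 197.44 / 0.088 = 2243.6 kg/s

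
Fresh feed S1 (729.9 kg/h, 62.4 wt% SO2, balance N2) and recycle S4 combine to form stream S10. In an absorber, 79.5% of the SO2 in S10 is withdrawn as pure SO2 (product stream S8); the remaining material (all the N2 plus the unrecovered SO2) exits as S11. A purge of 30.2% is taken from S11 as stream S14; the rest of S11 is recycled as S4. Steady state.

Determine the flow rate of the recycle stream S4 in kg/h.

N2 enters only via S1 and leaves only via the purge: 729.9×0.376 = 0.302×(N2 in S11), and the absorber passes all N2, so N2 in S10 = N2 in S11 = 908.75 kg/h.
SO2 in S10: m_A = 729.9×0.624 + (1−0.302)·(1−0.795)·m_A, so m_A = 455.46/0.8569 = 531.51 kg/h.
S11 = (1−0.795)×531.51 + 908.75 = 1017.7 kg/h.
Recycle S4 = (1−0.302)×1017.7 = 710.36 kg/h.

710.4 kg/h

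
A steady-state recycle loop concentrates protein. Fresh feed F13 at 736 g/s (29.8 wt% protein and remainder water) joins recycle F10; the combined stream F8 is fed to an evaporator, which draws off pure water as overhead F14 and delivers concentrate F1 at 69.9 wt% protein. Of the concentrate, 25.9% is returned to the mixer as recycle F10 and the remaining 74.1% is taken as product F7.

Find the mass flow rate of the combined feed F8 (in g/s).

845.7 g/s

Overall protein balance (none leaves overhead): protein in fresh feed = protein in product, i.e. 736×0.298 = (1−0.259)·F1·0.699.
F1 = 219.33/(0.699×0.741) = 423.45 g/s.
Recycle F10 = 0.259×423.45 = 109.67 g/s.
Combined feed F8 = 736 + 109.67 = 845.67 g/s.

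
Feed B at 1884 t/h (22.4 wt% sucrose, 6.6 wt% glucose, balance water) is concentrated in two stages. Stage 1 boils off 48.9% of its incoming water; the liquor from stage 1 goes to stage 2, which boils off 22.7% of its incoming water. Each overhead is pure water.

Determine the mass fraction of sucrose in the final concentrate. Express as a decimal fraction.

0.393

water in feed = 1884×0.710 = 1337.6 t/h.
After stage 1: water left = (1−0.489)×1337.6 = 683.53; stream total = 1229.9 t/h.
After stage 2: water left = (1−0.227)×683.53 = 528.37; final concentrate = 1074.7 t/h.
sucrose fraction = 422.02/1074.7 = 0.393.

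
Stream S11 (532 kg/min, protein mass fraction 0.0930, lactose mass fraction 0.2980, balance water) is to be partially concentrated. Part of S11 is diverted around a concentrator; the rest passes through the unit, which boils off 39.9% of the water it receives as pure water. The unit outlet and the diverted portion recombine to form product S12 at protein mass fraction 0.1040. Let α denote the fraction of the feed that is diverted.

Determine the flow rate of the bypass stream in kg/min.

All 532×0.093 = 49.476 kg/min of protein reaches S12, so S12 = 49.476/0.104 = 475.73 kg/min and vapour = 56.269 kg/min.
The evaporator receives (1−α)·532 of feed at 0.609 water and removes 0.399 of that water:
0.399×0.609×(1−α)×532 = 56.269
(1−α) = 56.269/129.27 = 0.4353;  α = 0.5647.
Bypass flow = 0.5647×532 = 300.43 kg/min.

300.4 kg/min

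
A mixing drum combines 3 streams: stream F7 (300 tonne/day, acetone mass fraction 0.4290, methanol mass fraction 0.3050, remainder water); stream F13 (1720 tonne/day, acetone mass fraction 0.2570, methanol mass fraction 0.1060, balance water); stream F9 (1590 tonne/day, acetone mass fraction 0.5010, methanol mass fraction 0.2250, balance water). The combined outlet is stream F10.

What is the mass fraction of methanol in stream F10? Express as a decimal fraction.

Total flow out = 300 + 1720 + 1590 = 3610 tonne/day.
methanol in = 300×0.305 + 1720×0.106 + 1590×0.225 = 631.57 tonne/day.
methanol mass fraction in F10 = 631.57/3610 = 0.1750.

0.1750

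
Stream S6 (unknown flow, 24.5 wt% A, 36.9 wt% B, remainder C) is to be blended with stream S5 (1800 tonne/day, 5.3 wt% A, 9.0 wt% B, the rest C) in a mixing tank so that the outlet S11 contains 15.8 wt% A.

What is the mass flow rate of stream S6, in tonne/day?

Let S6 be the unknown flow. Total out = 1800 + S6.
A balance: 95.4 + 0.245·S6 = 0.158·(1800 + S6)
(0.245 − 0.158)·S6 = 0.158×1800 − 95.4 = 189
S6 = 189 / 0.087 = 2172.4 tonne/day

2172 tonne/day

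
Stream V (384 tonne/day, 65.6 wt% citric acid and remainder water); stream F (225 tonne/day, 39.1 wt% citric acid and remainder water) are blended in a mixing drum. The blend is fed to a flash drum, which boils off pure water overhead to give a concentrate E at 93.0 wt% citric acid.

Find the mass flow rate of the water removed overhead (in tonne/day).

243.5 tonne/day

citric acid entering = 384×0.656 + 225×0.391 = 339.88 tonne/day.
All citric acid reports to E, so E = 339.88/0.930 = 365.46 tonne/day.
Total feed = 609 tonne/day; overhead = 609 − 365.46 = 243.54 tonne/day.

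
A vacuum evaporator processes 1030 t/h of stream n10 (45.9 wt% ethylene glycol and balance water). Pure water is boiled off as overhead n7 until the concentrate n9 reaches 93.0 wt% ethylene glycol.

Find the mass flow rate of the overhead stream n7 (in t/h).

ethylene glycol is conserved: 1030×0.459 = 472.77 t/h all reports to the concentrate.
Concentrate = 472.77/(target fraction) = 508.35 t/h.
Overhead = 1030 − 508.35 = 521.65 t/h.

521.6 t/h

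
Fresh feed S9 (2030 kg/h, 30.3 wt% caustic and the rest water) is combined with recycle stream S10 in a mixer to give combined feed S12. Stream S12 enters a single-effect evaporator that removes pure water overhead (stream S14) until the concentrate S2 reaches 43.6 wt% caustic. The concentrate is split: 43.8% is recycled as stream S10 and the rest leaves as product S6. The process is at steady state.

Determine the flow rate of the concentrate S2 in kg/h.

2510 kg/h

Overall caustic balance (none leaves overhead): caustic in fresh feed = caustic in product, i.e. 2030×0.303 = (1−0.438)·S2·0.436.
S2 = 615.09/(0.436×0.562) = 2510.2 kg/h.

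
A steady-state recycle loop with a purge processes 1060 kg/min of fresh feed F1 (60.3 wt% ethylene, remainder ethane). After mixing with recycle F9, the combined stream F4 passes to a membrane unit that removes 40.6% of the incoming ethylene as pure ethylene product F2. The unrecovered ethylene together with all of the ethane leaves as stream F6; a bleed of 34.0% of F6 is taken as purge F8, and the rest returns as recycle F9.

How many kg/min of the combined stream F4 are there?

2289 kg/min

ethane enters only via F1 and leaves only via the purge: 1060×0.397 = 0.340×(ethane in F6), and the membrane unit passes all ethane, so ethane in F4 = ethane in F6 = 1237.7 kg/min.
ethylene in F4: m_A = 1060×0.603 + (1−0.340)·(1−0.406)·m_A, so m_A = 639.18/0.6080 = 1051.4 kg/min.
F4 = 1051.4 + 1237.7 = 2289.1 kg/min.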